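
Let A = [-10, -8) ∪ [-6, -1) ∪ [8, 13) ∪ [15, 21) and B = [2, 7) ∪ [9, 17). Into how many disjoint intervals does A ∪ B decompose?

4

A ∪ B = [-10, -8), [-6, -1), [2, 7), [8, 21).
That is 4 disjoint pieces.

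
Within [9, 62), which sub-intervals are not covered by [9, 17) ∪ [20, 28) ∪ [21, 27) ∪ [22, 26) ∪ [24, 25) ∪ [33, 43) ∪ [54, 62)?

After merging, the occupied span is [9, 17), [20, 28), [33, 43), [54, 62).
Gaps within [9, 62): [17, 20), [28, 33), [43, 54).

[17, 20) ∪ [28, 33) ∪ [43, 54)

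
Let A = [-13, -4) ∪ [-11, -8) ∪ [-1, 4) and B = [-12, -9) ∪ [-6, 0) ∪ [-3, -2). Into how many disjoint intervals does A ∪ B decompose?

1

First set merges to [-13, -4), [-1, 4).
Second set merges to [-12, -9), [-6, 0).
A ∪ B = [-13, 4).
That is 1 disjoint piece.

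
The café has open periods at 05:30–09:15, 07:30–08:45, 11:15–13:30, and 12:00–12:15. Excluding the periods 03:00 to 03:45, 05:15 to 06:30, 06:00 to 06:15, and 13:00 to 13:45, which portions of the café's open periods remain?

06:30–09:15, 11:15–13:00

First set merges to 05:30–09:15, 11:15–13:30.
Second set merges to 03:00–03:45, 05:15–06:30, 13:00–13:45.
05:30–09:15 minus B → 06:30–09:15.
11:15–13:30 minus B → 11:15–13:00.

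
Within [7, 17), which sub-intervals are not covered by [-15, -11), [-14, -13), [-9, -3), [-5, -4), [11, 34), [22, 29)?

[7, 11)

Covered (merged): [-15, -11), [-9, -3), [11, 34).
Complement within [7, 17): [7, 11).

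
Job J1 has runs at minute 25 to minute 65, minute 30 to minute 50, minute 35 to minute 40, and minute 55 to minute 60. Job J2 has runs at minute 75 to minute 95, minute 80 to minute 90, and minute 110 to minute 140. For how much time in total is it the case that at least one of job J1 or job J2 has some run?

90 minutes

Merge the first list: minute 25 to minute 65.
Merge the second list: minute 75 to minute 95, minute 110 to minute 140.
A ∪ B = minute 25 to minute 65, minute 75 to minute 95, minute 110 to minute 140.
Total: 40 minutes + 20 minutes + 30 minutes = 90 minutes.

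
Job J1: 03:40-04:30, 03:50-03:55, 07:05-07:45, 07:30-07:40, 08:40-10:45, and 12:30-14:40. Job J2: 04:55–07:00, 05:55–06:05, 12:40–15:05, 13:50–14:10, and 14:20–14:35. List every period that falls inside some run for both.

12:40–14:40

Merge the first list: 03:40–04:30, 07:05–07:45, 08:40–10:45, 12:30–14:40.
Merge the second list: 04:55–07:00, 12:40–15:05.
03:40–04:30 falls entirely outside B.
07:05–07:45 falls entirely outside B.
08:40–10:45 falls entirely outside B.
12:30–14:40 overlaps B on 12:40–14:40.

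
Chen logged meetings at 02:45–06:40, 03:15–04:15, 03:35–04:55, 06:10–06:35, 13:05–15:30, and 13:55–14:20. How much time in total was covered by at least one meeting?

6 h 20 min

Merged: 02:45-06:40, 13:05-15:30.
Lengths: 3 h 55 min + 2 h 25 min = 6 h 20 min.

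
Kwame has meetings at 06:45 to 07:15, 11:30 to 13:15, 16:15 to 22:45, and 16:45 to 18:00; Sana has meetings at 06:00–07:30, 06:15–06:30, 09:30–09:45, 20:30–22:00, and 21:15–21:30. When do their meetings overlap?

First set merges to 06:45–07:15, 11:30–13:15, 16:15–22:45.
Second set merges to 06:00–07:30, 09:30–09:45, 20:30–22:00.
06:45–07:15 overlaps B on 06:45–07:15.
11:30–13:15 falls entirely outside B.
16:15–22:45 overlaps B on 20:30–22:00.

06:45–07:15, 20:30–22:00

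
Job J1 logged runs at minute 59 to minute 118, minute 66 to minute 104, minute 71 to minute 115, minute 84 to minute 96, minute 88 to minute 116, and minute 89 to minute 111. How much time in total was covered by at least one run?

59 minutes

Merged: minute 59 to minute 118.
Length: 59 minutes.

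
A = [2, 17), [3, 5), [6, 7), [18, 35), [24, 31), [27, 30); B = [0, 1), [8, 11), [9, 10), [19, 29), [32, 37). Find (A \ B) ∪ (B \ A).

First set merges to [2, 17), [18, 35).
Second set merges to [0, 1), [8, 11), [19, 29), [32, 37).
Only in the first: [2, 8), [11, 17), [18, 19), [29, 32).
Only in the second: [0, 1), [35, 37).
Together these are the periods covered by exactly one.

[0, 1) ∪ [2, 8) ∪ [11, 17) ∪ [18, 19) ∪ [29, 32) ∪ [35, 37)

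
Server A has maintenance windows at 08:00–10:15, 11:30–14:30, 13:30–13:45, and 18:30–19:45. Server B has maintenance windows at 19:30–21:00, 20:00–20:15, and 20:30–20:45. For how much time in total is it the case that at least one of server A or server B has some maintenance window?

First set merges to 08:00–10:15, 11:30–14:30, 18:30–19:45.
Second set merges to 19:30–21:00.
A ∪ B = 08:00–10:15, 11:30–14:30, 18:30–21:00.
Total: 2 h 15 min + 3 h + 2 h 30 min = 7 h 45 min.

7 h 45 min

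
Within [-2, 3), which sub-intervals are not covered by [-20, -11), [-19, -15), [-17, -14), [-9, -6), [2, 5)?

[-2, 2)

Covered (merged): [-20, -11), [-9, -6), [2, 5).
Complement within [-2, 3): [-2, 2).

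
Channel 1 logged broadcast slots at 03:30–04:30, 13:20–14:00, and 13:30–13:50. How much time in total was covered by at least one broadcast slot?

1 h 40 min

Merged: 03:30–04:30, 13:20–14:00.
Lengths: 1 h + 40 min = 1 h 40 min.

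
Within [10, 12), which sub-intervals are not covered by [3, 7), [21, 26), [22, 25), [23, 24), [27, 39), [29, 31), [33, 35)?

[10, 12)

The merged coverage is [3, 7), [21, 26), [27, 39).
Complement within [10, 12): [10, 12).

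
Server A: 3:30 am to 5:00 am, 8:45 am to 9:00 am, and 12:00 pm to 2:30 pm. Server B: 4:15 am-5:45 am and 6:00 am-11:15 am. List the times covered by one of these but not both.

3:30 am-4:15 am, 5:00 am-5:45 am, 6:00 am-8:45 am, 9:00 am-11:15 am, 12:00 pm-2:30 pm

Only in the first: 3:30 am-4:15 am, 12:00 pm-2:30 pm.
Only in the second: 5:00 am-5:45 am, 6:00 am-8:45 am, 9:00 am-11:15 am.
Together these are the periods covered by exactly one.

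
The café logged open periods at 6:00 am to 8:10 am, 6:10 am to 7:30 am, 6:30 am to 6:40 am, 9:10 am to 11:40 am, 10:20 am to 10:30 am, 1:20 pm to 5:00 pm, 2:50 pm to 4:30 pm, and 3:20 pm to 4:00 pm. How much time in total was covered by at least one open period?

Merged: 6:00 am–8:10 am, 9:10 am–11:40 am, 1:20 pm–5:00 pm.
Lengths: 2 h 10 min + 2 h 30 min + 3 h 40 min = 8 h 20 min.

8 h 20 min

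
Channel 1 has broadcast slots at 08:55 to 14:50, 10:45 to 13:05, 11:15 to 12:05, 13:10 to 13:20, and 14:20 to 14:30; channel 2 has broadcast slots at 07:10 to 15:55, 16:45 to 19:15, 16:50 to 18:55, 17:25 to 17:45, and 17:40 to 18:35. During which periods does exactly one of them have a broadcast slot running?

A, merged: 08:55–14:50.
B, merged: 07:10–15:55, 16:45–19:15.
A \ B = none.
B \ A = 07:10–08:55, 14:50–15:55, 16:45–19:15.
Union of the two gives the symmetric difference.

07:10–08:55, 14:50–15:55, 16:45–19:15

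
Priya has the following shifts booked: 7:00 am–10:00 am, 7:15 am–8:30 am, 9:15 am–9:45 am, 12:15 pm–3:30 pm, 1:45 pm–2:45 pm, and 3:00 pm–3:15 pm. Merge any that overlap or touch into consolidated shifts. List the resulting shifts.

7:00 am–10:00 am, 12:15 pm–3:30 pm

7:15 am–8:30 am overlaps/touches 7:00 am–10:00 am → extend to 7:00 am–10:00 am.
9:15 am–9:45 am overlaps/touches 7:00 am–10:00 am → extend to 7:00 am–10:00 am.
12:15 pm–3:30 pm is disjoint → start new block.
1:45 pm–2:45 pm overlaps/touches 12:15 pm–3:30 pm → extend to 12:15 pm–3:30 pm.
3:00 pm–3:15 pm overlaps/touches 12:15 pm–3:30 pm → extend to 12:15 pm–3:30 pm.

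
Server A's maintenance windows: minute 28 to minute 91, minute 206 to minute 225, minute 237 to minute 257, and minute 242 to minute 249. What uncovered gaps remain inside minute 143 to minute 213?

minute 143 to minute 206

After merging, the occupied span is minute 28 to minute 91, minute 206 to minute 225, minute 237 to minute 257.
Uncovered inside minute 143 to minute 213: minute 143 to minute 206.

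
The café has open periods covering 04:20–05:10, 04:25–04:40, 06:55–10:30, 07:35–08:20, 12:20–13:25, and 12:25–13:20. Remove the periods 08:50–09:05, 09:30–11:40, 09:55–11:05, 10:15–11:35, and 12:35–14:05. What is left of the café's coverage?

04:20–05:10, 06:55–08:50, 09:05–09:30, 12:20–12:35

Merge the first list: 04:20–05:10, 06:55–10:30, 12:20–13:25.
Merge the second list: 08:50–09:05, 09:30–11:40, 12:35–14:05.
04:20–05:10 is untouched.
06:55–10:30 with B removed leaves 06:55–08:50, 09:05–09:30.
12:20–13:25 with B removed leaves 12:20–12:35.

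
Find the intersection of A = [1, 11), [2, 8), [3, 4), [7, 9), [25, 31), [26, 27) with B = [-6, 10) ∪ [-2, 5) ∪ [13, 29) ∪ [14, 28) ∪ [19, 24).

A, merged: [1, 11), [25, 31).
B, merged: [-6, 10), [13, 29).
[1, 11) ∩ B → [1, 10).
[25, 31) ∩ B → [25, 29).

[1, 10) ∪ [25, 29)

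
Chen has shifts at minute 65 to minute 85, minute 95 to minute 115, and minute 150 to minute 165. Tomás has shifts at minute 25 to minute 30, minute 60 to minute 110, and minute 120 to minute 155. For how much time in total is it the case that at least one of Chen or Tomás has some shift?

105 minutes

A ∪ B = minute 25 to minute 30, minute 60 to minute 115, minute 120 to minute 165.
Total: 5 minutes + 55 minutes + 45 minutes = 105 minutes.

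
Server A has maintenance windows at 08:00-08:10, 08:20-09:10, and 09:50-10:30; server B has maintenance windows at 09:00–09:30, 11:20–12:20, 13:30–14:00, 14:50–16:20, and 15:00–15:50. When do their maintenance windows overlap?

09:00-09:10

B, merged: 09:00-09:30, 11:20-12:20, 13:30-14:00, 14:50-16:20.
08:00-08:10 falls entirely outside B.
08:20-09:10 overlaps B on 09:00-09:10.
09:50-10:30 falls entirely outside B.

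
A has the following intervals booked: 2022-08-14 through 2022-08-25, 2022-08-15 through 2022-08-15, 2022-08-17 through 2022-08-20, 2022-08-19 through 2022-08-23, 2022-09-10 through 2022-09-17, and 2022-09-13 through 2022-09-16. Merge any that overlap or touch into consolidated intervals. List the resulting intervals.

2022-08-14 through 2022-08-25, 2022-09-10 through 2022-09-17

2022-08-15 through 2022-08-15 overlaps/touches 2022-08-14 through 2022-08-25 → extend to 2022-08-14 through 2022-08-25.
2022-08-17 through 2022-08-20 overlaps/touches 2022-08-14 through 2022-08-25 → extend to 2022-08-14 through 2022-08-25.
2022-08-19 through 2022-08-23 overlaps/touches 2022-08-14 through 2022-08-25 → extend to 2022-08-14 through 2022-08-25.
2022-09-10 through 2022-09-17 is disjoint → start new block.
2022-09-13 through 2022-09-16 overlaps/touches 2022-09-10 through 2022-09-17 → extend to 2022-09-10 through 2022-09-17.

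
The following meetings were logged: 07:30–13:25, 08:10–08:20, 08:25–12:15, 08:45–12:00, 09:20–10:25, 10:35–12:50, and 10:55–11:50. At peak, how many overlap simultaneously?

Sweep endpoints in order; track running count of active intervals.
Peak of 5 reached at 10:55.

5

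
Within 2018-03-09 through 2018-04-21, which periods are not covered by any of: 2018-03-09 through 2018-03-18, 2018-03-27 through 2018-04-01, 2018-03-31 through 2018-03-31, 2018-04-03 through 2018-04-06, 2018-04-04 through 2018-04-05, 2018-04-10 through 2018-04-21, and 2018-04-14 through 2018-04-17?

The merged coverage is 2018-03-09 through 2018-03-18, 2018-03-27 through 2018-04-01, 2018-04-03 through 2018-04-06, 2018-04-10 through 2018-04-21.
Gaps within 2018-03-09 through 2018-04-21: 2018-03-19 through 2018-03-26, 2018-04-02 through 2018-04-02, 2018-04-07 through 2018-04-09.

2018-03-19 through 2018-03-26, 2018-04-02 through 2018-04-02, 2018-04-07 through 2018-04-09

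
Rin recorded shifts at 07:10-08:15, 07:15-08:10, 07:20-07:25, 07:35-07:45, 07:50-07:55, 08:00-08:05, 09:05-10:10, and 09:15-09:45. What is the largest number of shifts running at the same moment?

3

Sweep endpoints in order; track running count of active intervals.
Peak of 3 reached at 07:20.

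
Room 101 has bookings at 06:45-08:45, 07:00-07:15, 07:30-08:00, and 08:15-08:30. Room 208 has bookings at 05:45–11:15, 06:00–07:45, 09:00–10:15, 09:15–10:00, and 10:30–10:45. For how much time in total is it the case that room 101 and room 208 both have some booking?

Merge the first list: 06:45–08:45.
Merge the second list: 05:45–11:15.
A ∩ B = 06:45–08:45.
Total: 2 h.

2 h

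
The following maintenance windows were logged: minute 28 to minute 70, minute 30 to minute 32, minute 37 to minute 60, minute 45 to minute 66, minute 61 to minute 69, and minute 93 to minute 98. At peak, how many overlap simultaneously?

Sweep endpoints in order; track running count of active intervals.
Peak of 3 reached at minute 45.

3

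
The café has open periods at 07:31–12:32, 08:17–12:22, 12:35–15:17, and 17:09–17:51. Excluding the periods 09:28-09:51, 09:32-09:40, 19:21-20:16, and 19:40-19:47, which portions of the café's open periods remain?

A, merged: 07:31-12:32, 12:35-15:17, 17:09-17:51.
B, merged: 09:28-09:51, 19:21-20:16.
07:31-12:32 with B removed leaves 07:31-09:28, 09:51-12:32.
12:35-15:17 is untouched.
17:09-17:51 is untouched.

07:31-09:28, 09:51-12:32, 12:35-15:17, 17:09-17:51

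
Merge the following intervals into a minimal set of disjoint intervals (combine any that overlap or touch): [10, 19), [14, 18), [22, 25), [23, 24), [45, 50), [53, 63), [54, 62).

[10, 19) ∪ [22, 25) ∪ [45, 50) ∪ [53, 63)

[14, 18) overlaps/touches [10, 19) → extend to [10, 19).
[22, 25) is disjoint → start new block.
[23, 24) overlaps/touches [22, 25) → extend to [22, 25).
[45, 50) is disjoint → start new block.
[53, 63) is disjoint → start new block.
[54, 62) overlaps/touches [53, 63) → extend to [53, 63).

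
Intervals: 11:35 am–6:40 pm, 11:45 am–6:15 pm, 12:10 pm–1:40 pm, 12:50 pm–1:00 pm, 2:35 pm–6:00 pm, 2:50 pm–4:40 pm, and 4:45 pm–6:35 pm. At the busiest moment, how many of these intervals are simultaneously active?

4

Walk the sorted start/end points keeping a running depth.
The depth first hits 4 at 12:50 pm.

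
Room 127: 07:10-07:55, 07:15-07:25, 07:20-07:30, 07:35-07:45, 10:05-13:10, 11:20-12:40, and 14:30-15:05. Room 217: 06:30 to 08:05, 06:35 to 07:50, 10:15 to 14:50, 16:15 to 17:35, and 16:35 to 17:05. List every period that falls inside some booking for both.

07:10–07:55, 10:15–13:10, 14:30–14:50

First set merges to 07:10–07:55, 10:05–13:10, 14:30–15:05.
Second set merges to 06:30–08:05, 10:15–14:50, 16:15–17:35.
07:10–07:55 overlaps B on 07:10–07:55.
10:05–13:10 overlaps B on 10:15–13:10.
14:30–15:05 overlaps B on 14:30–14:50.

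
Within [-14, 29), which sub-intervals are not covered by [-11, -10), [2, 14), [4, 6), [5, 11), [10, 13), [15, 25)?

[-14, -11) ∪ [-10, 2) ∪ [14, 15) ∪ [25, 29)

Covered (merged): [-11, -10), [2, 14), [15, 25).
Complement within [-14, 29): [-14, -11), [-10, 2), [14, 15), [25, 29).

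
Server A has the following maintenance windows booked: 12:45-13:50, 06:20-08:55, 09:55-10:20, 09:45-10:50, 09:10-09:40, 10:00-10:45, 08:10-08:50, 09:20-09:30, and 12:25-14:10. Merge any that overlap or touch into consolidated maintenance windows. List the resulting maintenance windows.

06:20–08:55, 09:10–09:40, 09:45–10:50, 12:25–14:10

Sort by start: 06:20–08:55, 08:10–08:50, 09:10–09:40, 09:20–09:30, 09:45–10:50, 09:55–10:20, 10:00–10:45, 12:25–14:10, 12:45–13:50.
08:10–08:50 overlaps/touches 06:20–08:55 → extend to 06:20–08:55.
09:10–09:40 is disjoint → start new block.
09:20–09:30 overlaps/touches 09:10–09:40 → extend to 09:10–09:40.
09:45–10:50 is disjoint → start new block.
09:55–10:20 overlaps/touches 09:45–10:50 → extend to 09:45–10:50.
10:00–10:45 overlaps/touches 09:45–10:50 → extend to 09:45–10:50.
12:25–14:10 is disjoint → start new block.
12:45–13:50 overlaps/touches 12:25–14:10 → extend to 12:25–14:10.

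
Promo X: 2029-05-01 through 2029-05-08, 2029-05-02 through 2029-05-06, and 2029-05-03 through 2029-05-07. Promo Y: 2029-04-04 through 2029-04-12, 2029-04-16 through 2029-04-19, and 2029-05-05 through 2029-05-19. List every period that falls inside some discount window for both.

First set merges to 2029-05-01 through 2029-05-08.
2029-05-01 through 2029-05-08 meets the second set on 2029-05-05 through 2029-05-08.

2029-05-05 through 2029-05-08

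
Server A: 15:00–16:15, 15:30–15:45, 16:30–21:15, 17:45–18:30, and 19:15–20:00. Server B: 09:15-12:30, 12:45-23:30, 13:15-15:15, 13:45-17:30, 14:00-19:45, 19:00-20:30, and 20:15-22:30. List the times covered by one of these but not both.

09:15–12:30, 12:45–15:00, 16:15–16:30, 21:15–23:30

First set merges to 15:00–16:15, 16:30–21:15.
Second set merges to 09:15–12:30, 12:45–23:30.
A but not B: none.
B but not A: 09:15–12:30, 12:45–15:00, 16:15–16:30, 21:15–23:30.
Combining gives A △ B.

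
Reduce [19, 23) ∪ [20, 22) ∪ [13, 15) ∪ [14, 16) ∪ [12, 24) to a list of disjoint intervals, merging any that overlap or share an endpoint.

Sort by start: [12, 24), [13, 15), [14, 16), [19, 23), [20, 22).
[13, 15) overlaps/touches [12, 24) → extend to [12, 24).
[14, 16) overlaps/touches [12, 24) → extend to [12, 24).
[19, 23) overlaps/touches [12, 24) → extend to [12, 24).
[20, 22) overlaps/touches [12, 24) → extend to [12, 24).

[12, 24)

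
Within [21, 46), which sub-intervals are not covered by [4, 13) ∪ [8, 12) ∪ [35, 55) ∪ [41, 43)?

[21, 35)

After merging, the occupied span is [4, 13), [35, 55).
Uncovered inside [21, 46): [21, 35).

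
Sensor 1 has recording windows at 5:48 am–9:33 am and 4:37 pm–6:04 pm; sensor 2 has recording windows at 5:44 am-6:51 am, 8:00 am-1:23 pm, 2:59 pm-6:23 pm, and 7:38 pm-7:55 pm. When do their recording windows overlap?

5:48 am–9:33 am ∩ B → 5:48 am–6:51 am, 8:00 am–9:33 am.
4:37 pm–6:04 pm ∩ B → 4:37 pm–6:04 pm.

5:48 am–6:51 am, 8:00 am–9:33 am, 4:37 pm–6:04 pm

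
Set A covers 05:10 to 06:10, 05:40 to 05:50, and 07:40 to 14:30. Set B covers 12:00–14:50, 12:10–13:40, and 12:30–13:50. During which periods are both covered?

First set merges to 05:10–06:10, 07:40–14:30.
Second set merges to 12:00–14:50.
05:10–06:10 falls entirely outside B.
07:40–14:30 overlaps B on 12:00–14:30.

12:00–14:30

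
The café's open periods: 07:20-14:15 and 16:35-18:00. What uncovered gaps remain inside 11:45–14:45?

14:15–14:45

The merged coverage is 07:20–14:15, 16:35–18:00.
Complement within 11:45–14:45: 14:15–14:45.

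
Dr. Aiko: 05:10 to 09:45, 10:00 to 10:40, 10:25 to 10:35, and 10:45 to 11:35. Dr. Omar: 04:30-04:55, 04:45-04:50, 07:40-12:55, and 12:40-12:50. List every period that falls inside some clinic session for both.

A, merged: 05:10-09:45, 10:00-10:40, 10:45-11:35.
B, merged: 04:30-04:55, 07:40-12:55.
05:10-09:45 ∩ B → 07:40-09:45.
10:00-10:40 ∩ B → 10:00-10:40.
10:45-11:35 ∩ B → 10:45-11:35.

07:40-09:45, 10:00-10:40, 10:45-11:35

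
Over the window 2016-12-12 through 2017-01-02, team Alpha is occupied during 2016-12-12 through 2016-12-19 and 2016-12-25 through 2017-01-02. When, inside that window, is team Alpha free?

2016-12-20 through 2016-12-24

The merged coverage is 2016-12-12 through 2016-12-19, 2016-12-25 through 2017-01-02.
Complement within 2016-12-12 through 2017-01-02: 2016-12-20 through 2016-12-24.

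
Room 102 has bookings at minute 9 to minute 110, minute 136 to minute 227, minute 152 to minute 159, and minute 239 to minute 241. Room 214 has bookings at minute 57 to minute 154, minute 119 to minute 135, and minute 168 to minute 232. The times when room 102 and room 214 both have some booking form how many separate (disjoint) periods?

3

Merge the first list: minute 9 to minute 110, minute 136 to minute 227, minute 239 to minute 241.
Merge the second list: minute 57 to minute 154, minute 168 to minute 232.
A ∩ B = minute 57 to minute 110, minute 136 to minute 154, minute 168 to minute 227.
That is 3 disjoint pieces.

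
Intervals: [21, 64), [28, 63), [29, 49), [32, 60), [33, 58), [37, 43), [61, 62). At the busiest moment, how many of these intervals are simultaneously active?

Sweep endpoints in order; track running count of active intervals.
Peak of 6 reached at 37.

6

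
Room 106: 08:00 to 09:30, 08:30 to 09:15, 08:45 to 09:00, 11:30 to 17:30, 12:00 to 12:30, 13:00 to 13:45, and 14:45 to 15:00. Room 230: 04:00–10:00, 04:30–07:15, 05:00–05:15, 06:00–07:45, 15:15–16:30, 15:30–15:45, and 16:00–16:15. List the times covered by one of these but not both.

04:00–08:00, 09:30–10:00, 11:30–15:15, 16:30–17:30

First set merges to 08:00–09:30, 11:30–17:30.
Second set merges to 04:00–10:00, 15:15–16:30.
A but not B: 11:30–15:15, 16:30–17:30.
B but not A: 04:00–08:00, 09:30–10:00.
Combining gives A △ B.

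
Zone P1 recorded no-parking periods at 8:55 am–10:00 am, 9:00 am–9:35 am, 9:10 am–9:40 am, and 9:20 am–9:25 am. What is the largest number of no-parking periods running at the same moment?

Walk the sorted start/end points keeping a running depth.
The depth first hits 4 at 9:20 am.

4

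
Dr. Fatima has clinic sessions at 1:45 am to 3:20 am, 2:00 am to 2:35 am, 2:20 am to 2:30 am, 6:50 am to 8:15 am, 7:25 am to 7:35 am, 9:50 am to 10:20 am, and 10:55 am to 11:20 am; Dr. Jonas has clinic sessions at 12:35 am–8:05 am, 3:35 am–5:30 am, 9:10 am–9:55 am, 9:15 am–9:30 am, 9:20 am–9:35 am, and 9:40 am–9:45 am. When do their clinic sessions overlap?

First set merges to 1:45 am–3:20 am, 6:50 am–8:15 am, 9:50 am–10:20 am, 10:55 am–11:20 am.
Second set merges to 12:35 am–8:05 am, 9:10 am–9:55 am.
1:45 am–3:20 am overlaps B on 1:45 am–3:20 am.
6:50 am–8:15 am overlaps B on 6:50 am–8:05 am.
9:50 am–10:20 am overlaps B on 9:50 am–9:55 am.
10:55 am–11:20 am falls entirely outside B.

1:45 am–3:20 am, 6:50 am–8:05 am, 9:50 am–9:55 am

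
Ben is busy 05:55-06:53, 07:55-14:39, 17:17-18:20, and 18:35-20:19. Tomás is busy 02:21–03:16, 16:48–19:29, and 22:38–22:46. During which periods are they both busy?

05:55-06:53 meets no B interval.
07:55-14:39 meets no B interval.
17:17-18:20 ∩ B → 17:17-18:20.
18:35-20:19 ∩ B → 18:35-19:29.

17:17-18:20, 18:35-19:29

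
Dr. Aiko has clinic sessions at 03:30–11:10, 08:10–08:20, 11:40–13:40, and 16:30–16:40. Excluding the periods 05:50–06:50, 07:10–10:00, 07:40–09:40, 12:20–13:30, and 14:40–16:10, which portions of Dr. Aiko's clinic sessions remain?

First set merges to 03:30–11:10, 11:40–13:40, 16:30–16:40.
Second set merges to 05:50–06:50, 07:10–10:00, 12:20–13:30, 14:40–16:10.
03:30–11:10 with B removed leaves 03:30–05:50, 06:50–07:10, 10:00–11:10.
11:40–13:40 with B removed leaves 11:40–12:20, 13:30–13:40.
16:30–16:40 is untouched.

03:30–05:50, 06:50–07:10, 10:00–11:10, 11:40–12:20, 13:30–13:40, 16:30–16:40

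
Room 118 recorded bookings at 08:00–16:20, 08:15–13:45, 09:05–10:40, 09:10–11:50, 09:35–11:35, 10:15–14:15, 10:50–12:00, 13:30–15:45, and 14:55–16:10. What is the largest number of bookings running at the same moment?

At 10:15, 6 of the intervals are simultaneously active.
No point has more.

6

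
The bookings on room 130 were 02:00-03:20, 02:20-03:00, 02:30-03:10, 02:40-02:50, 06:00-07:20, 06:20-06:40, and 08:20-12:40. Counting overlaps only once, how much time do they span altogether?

7 h

Merged: 02:00-03:20, 06:00-07:20, 08:20-12:40.
Lengths: 1 h 20 min + 1 h 20 min + 4 h 20 min = 7 h.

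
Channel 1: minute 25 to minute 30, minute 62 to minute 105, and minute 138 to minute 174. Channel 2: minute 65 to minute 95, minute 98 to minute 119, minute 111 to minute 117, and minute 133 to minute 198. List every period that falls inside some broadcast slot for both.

minute 65 to minute 95, minute 98 to minute 105, minute 138 to minute 174

Second set merges to minute 65 to minute 95, minute 98 to minute 119, minute 133 to minute 198.
minute 25 to minute 30 meets no B interval.
minute 62 to minute 105 ∩ B → minute 65 to minute 95, minute 98 to minute 105.
minute 138 to minute 174 ∩ B → minute 138 to minute 174.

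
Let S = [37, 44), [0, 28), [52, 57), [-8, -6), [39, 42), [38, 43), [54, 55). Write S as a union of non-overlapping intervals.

[-8, -6) ∪ [0, 28) ∪ [37, 44) ∪ [52, 57)

Sort by start: [-8, -6), [0, 28), [37, 44), [38, 43), [39, 42), [52, 57), [54, 55).
[0, 28) is disjoint → start new block.
[37, 44) is disjoint → start new block.
[38, 43) overlaps/touches [37, 44) → extend to [37, 44).
[39, 42) overlaps/touches [37, 44) → extend to [37, 44).
[52, 57) is disjoint → start new block.
[54, 55) overlaps/touches [52, 57) → extend to [52, 57).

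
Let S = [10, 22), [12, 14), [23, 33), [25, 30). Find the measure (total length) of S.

Merged: [10, 22), [23, 33).
Lengths: 12 + 10 = 22.

22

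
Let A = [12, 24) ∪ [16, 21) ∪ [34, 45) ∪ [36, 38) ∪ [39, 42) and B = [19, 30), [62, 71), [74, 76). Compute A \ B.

[12, 19) ∪ [34, 45)

Merge the first list: [12, 24), [34, 45).
[12, 24) \ B = [12, 19).
[34, 45): nothing removed.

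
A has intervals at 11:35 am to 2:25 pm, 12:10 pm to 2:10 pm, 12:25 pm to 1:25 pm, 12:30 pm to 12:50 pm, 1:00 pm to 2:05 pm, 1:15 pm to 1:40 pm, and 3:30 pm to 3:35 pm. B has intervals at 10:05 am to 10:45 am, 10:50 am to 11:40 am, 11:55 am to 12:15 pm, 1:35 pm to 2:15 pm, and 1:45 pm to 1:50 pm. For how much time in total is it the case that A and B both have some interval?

1 h 5 min

First set merges to 11:35 am–2:25 pm, 3:30 pm–3:35 pm.
Second set merges to 10:05 am–10:45 am, 10:50 am–11:40 am, 11:55 am–12:15 pm, 1:35 pm–2:15 pm.
A ∩ B = 11:35 am–11:40 am, 11:55 am–12:15 pm, 1:35 pm–2:15 pm.
Total: 5 min + 20 min + 40 min = 1 h 5 min.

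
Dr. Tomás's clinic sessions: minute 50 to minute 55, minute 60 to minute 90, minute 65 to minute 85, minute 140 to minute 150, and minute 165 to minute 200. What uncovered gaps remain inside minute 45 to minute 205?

Covered (merged): minute 50 to minute 55, minute 60 to minute 90, minute 140 to minute 150, minute 165 to minute 200.
Gaps within minute 45 to minute 205: minute 45 to minute 50, minute 55 to minute 60, minute 90 to minute 140, minute 150 to minute 165, minute 200 to minute 205.

minute 45 to minute 50, minute 55 to minute 60, minute 90 to minute 140, minute 150 to minute 165, minute 200 to minute 205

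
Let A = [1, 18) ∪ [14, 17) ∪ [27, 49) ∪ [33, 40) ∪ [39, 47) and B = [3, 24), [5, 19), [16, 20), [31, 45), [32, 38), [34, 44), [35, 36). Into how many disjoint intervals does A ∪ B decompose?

A, merged: [1, 18), [27, 49).
B, merged: [3, 24), [31, 45).
A ∪ B = [1, 24), [27, 49).
That is 2 disjoint pieces.

2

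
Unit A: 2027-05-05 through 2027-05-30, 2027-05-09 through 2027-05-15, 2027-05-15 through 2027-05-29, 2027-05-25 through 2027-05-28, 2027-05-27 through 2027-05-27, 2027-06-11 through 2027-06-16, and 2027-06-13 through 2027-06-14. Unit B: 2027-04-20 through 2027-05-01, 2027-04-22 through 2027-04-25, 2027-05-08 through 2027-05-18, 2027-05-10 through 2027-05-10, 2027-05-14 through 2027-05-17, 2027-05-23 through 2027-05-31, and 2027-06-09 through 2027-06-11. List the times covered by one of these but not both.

2027-04-20 through 2027-05-01, 2027-05-05 through 2027-05-07, 2027-05-19 through 2027-05-22, 2027-05-31 through 2027-05-31, 2027-06-09 through 2027-06-10, 2027-06-12 through 2027-06-16

Merge the first list: 2027-05-05 through 2027-05-30, 2027-06-11 through 2027-06-16.
Merge the second list: 2027-04-20 through 2027-05-01, 2027-05-08 through 2027-05-18, 2027-05-23 through 2027-05-31, 2027-06-09 through 2027-06-11.
Only in the first: 2027-05-05 through 2027-05-07, 2027-05-19 through 2027-05-22, 2027-06-12 through 2027-06-16.
Only in the second: 2027-04-20 through 2027-05-01, 2027-05-31 through 2027-05-31, 2027-06-09 through 2027-06-10.
Together these are the periods covered by exactly one.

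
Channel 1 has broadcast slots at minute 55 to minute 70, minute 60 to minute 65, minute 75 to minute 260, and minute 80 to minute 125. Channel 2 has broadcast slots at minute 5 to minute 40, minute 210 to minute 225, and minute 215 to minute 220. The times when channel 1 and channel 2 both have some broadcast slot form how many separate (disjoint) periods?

Merge the first list: minute 55 to minute 70, minute 75 to minute 260.
Merge the second list: minute 5 to minute 40, minute 210 to minute 225.
A ∩ B = minute 210 to minute 225.
That is 1 disjoint piece.

1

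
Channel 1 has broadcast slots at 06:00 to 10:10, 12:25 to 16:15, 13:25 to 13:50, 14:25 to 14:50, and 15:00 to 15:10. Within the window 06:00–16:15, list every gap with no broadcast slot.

10:10–12:25

The merged coverage is 06:00–10:10, 12:25–16:15.
Gaps within 06:00–16:15: 10:10–12:25.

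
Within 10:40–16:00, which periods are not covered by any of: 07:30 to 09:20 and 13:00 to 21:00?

Covered (merged): 07:30-09:20, 13:00-21:00.
Gaps within 10:40-16:00: 10:40-13:00.

10:40-13:00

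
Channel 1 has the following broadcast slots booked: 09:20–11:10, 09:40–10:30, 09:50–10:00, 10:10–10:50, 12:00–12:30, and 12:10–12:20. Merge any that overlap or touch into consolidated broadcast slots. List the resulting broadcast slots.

09:20–11:10, 12:00–12:30

09:40–10:30 overlaps/touches 09:20–11:10 → extend to 09:20–11:10.
09:50–10:00 overlaps/touches 09:20–11:10 → extend to 09:20–11:10.
10:10–10:50 overlaps/touches 09:20–11:10 → extend to 09:20–11:10.
12:00–12:30 is disjoint → start new block.
12:10–12:20 overlaps/touches 12:00–12:30 → extend to 12:00–12:30.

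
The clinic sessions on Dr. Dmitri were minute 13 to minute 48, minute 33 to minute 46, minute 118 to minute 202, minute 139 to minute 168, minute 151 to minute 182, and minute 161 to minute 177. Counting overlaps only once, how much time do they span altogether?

119 minutes

Merged: minute 13 to minute 48, minute 118 to minute 202.
Lengths: 35 minutes + 84 minutes = 119 minutes.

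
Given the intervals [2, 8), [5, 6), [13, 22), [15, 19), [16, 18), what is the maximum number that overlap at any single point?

3

Walk the sorted start/end points keeping a running depth.
The depth first hits 3 at 16.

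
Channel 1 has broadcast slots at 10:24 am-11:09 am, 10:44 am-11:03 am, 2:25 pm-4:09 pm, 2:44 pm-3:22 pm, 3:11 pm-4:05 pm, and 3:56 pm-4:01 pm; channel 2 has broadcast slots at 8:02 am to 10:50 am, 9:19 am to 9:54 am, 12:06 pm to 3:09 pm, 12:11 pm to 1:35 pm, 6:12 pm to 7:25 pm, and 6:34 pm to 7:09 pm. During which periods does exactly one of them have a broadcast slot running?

8:02 am-10:24 am, 10:50 am-11:09 am, 12:06 pm-2:25 pm, 3:09 pm-4:09 pm, 6:12 pm-7:25 pm

First set merges to 10:24 am-11:09 am, 2:25 pm-4:09 pm.
Second set merges to 8:02 am-10:50 am, 12:06 pm-3:09 pm, 6:12 pm-7:25 pm.
A \ B = 10:50 am-11:09 am, 3:09 pm-4:09 pm.
B \ A = 8:02 am-10:24 am, 12:06 pm-2:25 pm, 6:12 pm-7:25 pm.
Union of the two gives the symmetric difference.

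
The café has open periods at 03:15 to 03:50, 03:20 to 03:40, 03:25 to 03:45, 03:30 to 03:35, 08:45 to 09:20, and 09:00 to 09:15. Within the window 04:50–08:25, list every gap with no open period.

04:50–08:25

Covered (merged): 03:15–03:50, 08:45–09:20.
Complement within 04:50–08:25: 04:50–08:25.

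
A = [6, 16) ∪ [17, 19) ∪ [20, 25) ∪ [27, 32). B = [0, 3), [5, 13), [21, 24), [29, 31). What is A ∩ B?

[6, 16) overlaps B on [6, 13).
[17, 19) falls entirely outside B.
[20, 25) overlaps B on [21, 24).
[27, 32) overlaps B on [29, 31).

[6, 13) ∪ [21, 24) ∪ [29, 31)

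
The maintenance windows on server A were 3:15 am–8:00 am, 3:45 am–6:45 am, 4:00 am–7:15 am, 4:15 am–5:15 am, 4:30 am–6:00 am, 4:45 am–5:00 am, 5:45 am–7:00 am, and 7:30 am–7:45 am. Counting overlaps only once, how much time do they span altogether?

4 h 45 min

Merged: 3:15 am–8:00 am.
Length: 4 h 45 min.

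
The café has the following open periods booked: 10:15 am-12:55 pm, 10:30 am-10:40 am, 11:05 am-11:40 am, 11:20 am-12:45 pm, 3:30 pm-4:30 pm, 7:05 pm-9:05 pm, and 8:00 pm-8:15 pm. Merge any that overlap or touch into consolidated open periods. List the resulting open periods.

10:30 am–10:40 am overlaps/touches 10:15 am–12:55 pm → extend to 10:15 am–12:55 pm.
11:05 am–11:40 am overlaps/touches 10:15 am–12:55 pm → extend to 10:15 am–12:55 pm.
11:20 am–12:45 pm overlaps/touches 10:15 am–12:55 pm → extend to 10:15 am–12:55 pm.
3:30 pm–4:30 pm is disjoint → start new block.
7:05 pm–9:05 pm is disjoint → start new block.
8:00 pm–8:15 pm overlaps/touches 7:05 pm–9:05 pm → extend to 7:05 pm–9:05 pm.

10:15 am–12:55 pm, 3:30 pm–4:30 pm, 7:05 pm–9:05 pm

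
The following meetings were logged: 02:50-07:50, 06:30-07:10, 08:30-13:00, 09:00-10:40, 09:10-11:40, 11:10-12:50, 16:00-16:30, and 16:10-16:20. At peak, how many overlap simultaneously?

At 09:10, 3 of the intervals are simultaneously active.
No point has more.

3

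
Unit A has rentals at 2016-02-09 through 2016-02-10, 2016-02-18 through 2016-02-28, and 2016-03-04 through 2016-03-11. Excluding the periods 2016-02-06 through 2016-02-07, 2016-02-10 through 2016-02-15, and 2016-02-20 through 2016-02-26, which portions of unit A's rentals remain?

2016-02-09 through 2016-02-09, 2016-02-18 through 2016-02-19, 2016-02-27 through 2016-02-28, 2016-03-04 through 2016-03-11

2016-02-09 through 2016-02-10 with B removed leaves 2016-02-09 through 2016-02-09.
2016-02-18 through 2016-02-28 with B removed leaves 2016-02-18 through 2016-02-19, 2016-02-27 through 2016-02-28.
2016-03-04 through 2016-03-11 is untouched.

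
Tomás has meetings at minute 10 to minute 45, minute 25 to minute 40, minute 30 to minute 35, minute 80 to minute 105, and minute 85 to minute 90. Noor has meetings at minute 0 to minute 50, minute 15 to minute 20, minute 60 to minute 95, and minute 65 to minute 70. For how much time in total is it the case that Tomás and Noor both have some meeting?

50 minutes

A, merged: minute 10 to minute 45, minute 80 to minute 105.
B, merged: minute 0 to minute 50, minute 60 to minute 95.
A ∩ B = minute 10 to minute 45, minute 80 to minute 95.
Total: 35 minutes + 15 minutes = 50 minutes.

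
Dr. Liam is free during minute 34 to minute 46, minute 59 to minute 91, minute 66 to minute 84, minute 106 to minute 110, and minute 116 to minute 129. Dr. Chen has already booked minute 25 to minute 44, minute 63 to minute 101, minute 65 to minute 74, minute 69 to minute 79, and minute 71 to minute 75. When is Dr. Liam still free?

minute 44 to minute 46, minute 59 to minute 63, minute 106 to minute 110, minute 116 to minute 129

Merge the first list: minute 34 to minute 46, minute 59 to minute 91, minute 106 to minute 110, minute 116 to minute 129.
Merge the second list: minute 25 to minute 44, minute 63 to minute 101.
minute 34 to minute 46 with B removed leaves minute 44 to minute 46.
minute 59 to minute 91 with B removed leaves minute 59 to minute 63.
minute 106 to minute 110 is untouched.
minute 116 to minute 129 is untouched.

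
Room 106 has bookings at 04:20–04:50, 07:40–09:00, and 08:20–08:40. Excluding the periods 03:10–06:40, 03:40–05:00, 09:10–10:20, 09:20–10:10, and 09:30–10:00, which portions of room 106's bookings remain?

07:40–09:00

A, merged: 04:20–04:50, 07:40–09:00.
B, merged: 03:10–06:40, 09:10–10:20.
04:20–04:50: fully covered by B → removed.
07:40–09:00: no B overlap → unchanged.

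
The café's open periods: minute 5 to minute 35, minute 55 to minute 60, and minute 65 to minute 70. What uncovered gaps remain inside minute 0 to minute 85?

The merged coverage is minute 5 to minute 35, minute 55 to minute 60, minute 65 to minute 70.
Uncovered inside minute 0 to minute 85: minute 0 to minute 5, minute 35 to minute 55, minute 60 to minute 65, minute 70 to minute 85.

minute 0 to minute 5, minute 35 to minute 55, minute 60 to minute 65, minute 70 to minute 85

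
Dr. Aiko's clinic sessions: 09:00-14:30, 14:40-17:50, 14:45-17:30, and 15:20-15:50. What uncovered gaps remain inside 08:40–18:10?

08:40–09:00, 14:30–14:40, 17:50–18:10

Covered (merged): 09:00–14:30, 14:40–17:50.
Complement within 08:40–18:10: 08:40–09:00, 14:30–14:40, 17:50–18:10.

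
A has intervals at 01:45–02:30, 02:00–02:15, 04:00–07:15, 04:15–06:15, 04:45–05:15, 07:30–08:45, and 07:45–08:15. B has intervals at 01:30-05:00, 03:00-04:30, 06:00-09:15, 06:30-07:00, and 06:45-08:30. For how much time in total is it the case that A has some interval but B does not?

1 h

First set merges to 01:45–02:30, 04:00–07:15, 07:30–08:45.
Second set merges to 01:30–05:00, 06:00–09:15.
A \ B = 05:00–06:00.
Total: 1 h.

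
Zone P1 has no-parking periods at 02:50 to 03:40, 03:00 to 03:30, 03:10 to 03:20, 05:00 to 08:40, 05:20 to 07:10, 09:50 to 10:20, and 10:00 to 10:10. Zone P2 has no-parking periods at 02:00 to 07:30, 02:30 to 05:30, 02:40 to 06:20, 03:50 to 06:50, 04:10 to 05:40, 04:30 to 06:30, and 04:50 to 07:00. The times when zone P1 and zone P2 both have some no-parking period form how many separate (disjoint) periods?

2

First set merges to 02:50-03:40, 05:00-08:40, 09:50-10:20.
Second set merges to 02:00-07:30.
A ∩ B = 02:50-03:40, 05:00-07:30.
That is 2 disjoint pieces.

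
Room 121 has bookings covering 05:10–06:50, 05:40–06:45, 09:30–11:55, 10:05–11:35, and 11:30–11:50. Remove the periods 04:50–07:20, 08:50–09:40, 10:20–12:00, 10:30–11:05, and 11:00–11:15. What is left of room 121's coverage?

A, merged: 05:10–06:50, 09:30–11:55.
B, merged: 04:50–07:20, 08:50–09:40, 10:20–12:00.
05:10–06:50: fully covered by B → removed.
09:30–11:55 minus B → 09:40–10:20.

09:40–10:20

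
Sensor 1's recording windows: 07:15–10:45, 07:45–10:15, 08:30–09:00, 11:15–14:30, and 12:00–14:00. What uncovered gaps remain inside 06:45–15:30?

After merging, the occupied span is 07:15–10:45, 11:15–14:30.
Complement within 06:45–15:30: 06:45–07:15, 10:45–11:15, 14:30–15:30.

06:45–07:15, 10:45–11:15, 14:30–15:30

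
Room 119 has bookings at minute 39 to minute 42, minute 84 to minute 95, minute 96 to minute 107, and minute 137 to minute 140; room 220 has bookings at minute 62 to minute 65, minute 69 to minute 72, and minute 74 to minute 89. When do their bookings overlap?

minute 84 to minute 89

minute 39 to minute 42: no overlap with the second set.
minute 84 to minute 95 meets the second set on minute 84 to minute 89.
minute 96 to minute 107: no overlap with the second set.
minute 137 to minute 140: no overlap with the second set.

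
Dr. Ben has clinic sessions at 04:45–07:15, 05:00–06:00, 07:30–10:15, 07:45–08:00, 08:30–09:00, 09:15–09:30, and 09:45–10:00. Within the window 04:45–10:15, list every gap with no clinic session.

07:15-07:30

Covered (merged): 04:45-07:15, 07:30-10:15.
Uncovered inside 04:45-10:15: 07:15-07:30.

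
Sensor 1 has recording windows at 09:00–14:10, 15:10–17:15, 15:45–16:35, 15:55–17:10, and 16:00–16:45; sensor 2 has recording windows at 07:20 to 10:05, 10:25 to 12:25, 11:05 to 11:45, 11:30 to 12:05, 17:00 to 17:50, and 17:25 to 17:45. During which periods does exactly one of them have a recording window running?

First set merges to 09:00–14:10, 15:10–17:15.
Second set merges to 07:20–10:05, 10:25–12:25, 17:00–17:50.
A \ B = 10:05–10:25, 12:25–14:10, 15:10–17:00.
B \ A = 07:20–09:00, 17:15–17:50.
Union of the two gives the symmetric difference.

07:20–09:00, 10:05–10:25, 12:25–14:10, 15:10–17:00, 17:15–17:50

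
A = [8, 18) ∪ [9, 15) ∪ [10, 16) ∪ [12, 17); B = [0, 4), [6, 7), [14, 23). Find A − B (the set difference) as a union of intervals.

[8, 14)

First set merges to [8, 18).
[8, 18) with B removed leaves [8, 14).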